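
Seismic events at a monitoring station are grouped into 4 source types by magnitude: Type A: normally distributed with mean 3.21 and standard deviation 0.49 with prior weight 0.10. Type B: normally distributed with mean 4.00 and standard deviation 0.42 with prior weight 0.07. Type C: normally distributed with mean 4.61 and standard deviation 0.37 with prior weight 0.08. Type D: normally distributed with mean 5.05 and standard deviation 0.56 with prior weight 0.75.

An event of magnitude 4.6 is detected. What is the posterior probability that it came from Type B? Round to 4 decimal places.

0.0481

Apply Bayes' rule: the posterior for each component is proportional to its prior times its likelihood at x.
Component likelihoods at x = 4.6:
  L_A = (1/(0.49·√(2π)))·exp(−(4.6−3.21)²/(2·0.49²)) = 0.814168·exp(-4.02353) = 0.0145652
  L_B = (1/(0.42·√(2π)))·exp(−(4.6−4.00)²/(2·0.42²)) = 0.949863·exp(-1.02041) = 0.342376
  L_C = (1/(0.37·√(2π)))·exp(−(4.6−4.61)²/(2·0.37²)) = 1.078222·exp(-0.00037) = 1.07783
  L_D = (1/(0.56·√(2π)))·exp(−(4.6−5.05)²/(2·0.56²)) = 0.712397·exp(-0.32286) = 0.515827
Unnormalised posteriors:
  w_A·L_A = 0.10 × 0.0145652 = 0.00145652
  w_B·L_B = 0.07 × 0.342376 = 0.0239663
  w_C·L_C = 0.08 × 1.07783 = 0.0862263
  w_D·L_D = 0.75 × 0.515827 = 0.38687
Evidence: 0.00145652 + 0.0239663 + 0.0862263 + 0.38687 = 0.498519
Responsibility of Type B: 0.0239663 / 0.498519 ≈ 0.0481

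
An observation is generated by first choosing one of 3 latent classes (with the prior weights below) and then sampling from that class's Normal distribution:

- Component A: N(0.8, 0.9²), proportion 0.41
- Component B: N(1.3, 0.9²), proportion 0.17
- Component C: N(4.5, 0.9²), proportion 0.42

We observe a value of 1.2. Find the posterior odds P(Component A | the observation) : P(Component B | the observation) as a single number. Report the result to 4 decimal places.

2.1985

The posterior odds equal the prior odds times the likelihood ratio: (w_i/w_j)·(f_i(x)/f_j(x)).
Component likelihoods at x = 1.2:
  L_A = (1/(0.9·√(2π)))·exp(−(1.2−0.8)²/(2·0.9²)) = 0.443269·exp(-0.09877) = 0.401582
  L_B = (1/(0.9·√(2π)))·exp(−(1.2−1.3)²/(2·0.9²)) = 0.443269·exp(-0.00617) = 0.440541
  L_C = (1/(0.9·√(2π)))·exp(−(1.2−4.5)²/(2·0.9²)) = 0.443269·exp(-6.72222) = 0.000533634
0.164649 / 0.074892 ≈ 2.1985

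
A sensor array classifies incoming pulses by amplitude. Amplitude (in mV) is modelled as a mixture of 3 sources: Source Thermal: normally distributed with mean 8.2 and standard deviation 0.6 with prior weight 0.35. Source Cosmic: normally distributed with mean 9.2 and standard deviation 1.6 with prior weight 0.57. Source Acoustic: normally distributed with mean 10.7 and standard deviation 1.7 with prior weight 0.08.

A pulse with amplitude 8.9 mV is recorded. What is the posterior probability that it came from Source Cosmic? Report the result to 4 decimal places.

0.5207

By Bayes' theorem, P(k | x) = π_k f_k(x) / Σ_j π_j f_j(x).
Normal densities:
  L_Thermal = (1/(0.6·√(2π)))·exp(−(8.9−8.2)²/(2·0.6²)) = 0.664904·exp(-0.68056) = 0.336664
  L_Cosmic = (1/(1.6·√(2π)))·exp(−(8.9−9.2)²/(2·1.6²)) = 0.249339·exp(-0.01758) = 0.244994
  L_Acoustic = (1/(1.7·√(2π)))·exp(−(8.9−10.7)²/(2·1.7²)) = 0.234672·exp(-0.56055) = 0.133973
Unnormalised posteriors:
  π_Thermal·L_Thermal = 0.35 × 0.336664 = 0.117833
  π_Cosmic·L_Cosmic = 0.57 × 0.244994 = 0.139647
  π_Acoustic·L_Acoustic = 0.08 × 0.133973 = 0.0107178
Normaliser: 0.117833 + 0.139647 + 0.0107178 = 0.268197
Responsibility of Source Cosmic: 0.139647 / 0.268197 ≈ 0.5207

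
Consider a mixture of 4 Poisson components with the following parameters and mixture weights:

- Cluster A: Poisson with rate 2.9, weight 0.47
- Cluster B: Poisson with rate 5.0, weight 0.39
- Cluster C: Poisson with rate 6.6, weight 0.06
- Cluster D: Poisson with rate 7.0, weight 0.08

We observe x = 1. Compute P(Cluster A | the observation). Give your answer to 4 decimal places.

0.8409

Posterior ∝ prior × likelihood, so P(k | x) ∝ π_k f_k(x); normalise over all components.
Poisson probabilities:
  L_A = e^(−2.9)·2.9^1/1! = 0.159567
  L_B = e^(−5.0)·5.0^1/1! = 0.0336897
  L_C = e^(−6.6)·6.6^1/1! = 0.00897843
  L_D = e^(−7.0)·7.0^1/1! = 0.00638317
Unnormalised posteriors:
  π_A·L_A = 0.47 × 0.159567 = 0.0749966
  π_B·L_B = 0.39 × 0.0336897 = 0.013139
  π_C·L_C = 0.06 × 0.00897843 = 0.000538706
  π_D·L_D = 0.08 × 0.00638317 = 0.000510654
Normaliser: 0.0749966 + 0.013139 + 0.000538706 + 0.000510654 = 0.089185
P(Cluster A | 1) ≈ 0.8409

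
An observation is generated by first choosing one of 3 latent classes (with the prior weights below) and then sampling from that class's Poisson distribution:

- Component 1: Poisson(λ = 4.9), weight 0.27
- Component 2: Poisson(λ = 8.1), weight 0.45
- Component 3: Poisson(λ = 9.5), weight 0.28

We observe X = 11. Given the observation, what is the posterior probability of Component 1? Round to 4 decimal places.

0.0301

Apply Bayes' rule: the posterior for each component is proportional to its prior times its likelihood at x.
Component likelihoods at x = 11:
  f_1 = 0.00729387
  f_2 = 0.0748849
  f_3 = 0.106661
Weight by the priors:
  P(Z=1)·f_1 = 0.27 × 0.00729387 = 0.00196935
  P(Z=2)·f_2 = 0.45 × 0.0748849 = 0.0336982
  P(Z=3)·f_3 = 0.28 × 0.106661 = 0.0298651
Evidence: 0.00196935 + 0.0336982 + 0.0298651 = 0.0655327
P(Component 1 | data) ≈ 0.0301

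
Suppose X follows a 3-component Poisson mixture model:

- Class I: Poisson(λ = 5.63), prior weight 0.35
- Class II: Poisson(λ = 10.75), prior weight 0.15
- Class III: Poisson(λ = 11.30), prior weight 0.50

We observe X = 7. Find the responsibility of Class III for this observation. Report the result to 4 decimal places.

0.3432

P(component k | x) = P(Z=k)·f_k(x) / marginal(x), where marginal(x) = Σ_j P(Z=j)·f_j(x).
Component likelihoods at x = 7:
  p_I = e^(−5.63)·5.63^7/7! = 0.127659
  p_II = e^(−10.75)·10.75^7/7! = 0.0705932
  p_III = e^(−11.30)·11.30^7/7! = 0.0577552
Multiply by the mixture weights:
  P(Z=I)·p_I = 0.35 × 0.127659 = 0.0446805
  P(Z=II)·p_II = 0.15 × 0.0705932 = 0.010589
  P(Z=III)·p_III = 0.50 × 0.0577552 = 0.0288776
Marginal: 0.0446805 + 0.010589 + 0.0288776 = 0.0841471
So the posterior for Class III is 0.0288776 / 0.0841471 ≈ 0.3432.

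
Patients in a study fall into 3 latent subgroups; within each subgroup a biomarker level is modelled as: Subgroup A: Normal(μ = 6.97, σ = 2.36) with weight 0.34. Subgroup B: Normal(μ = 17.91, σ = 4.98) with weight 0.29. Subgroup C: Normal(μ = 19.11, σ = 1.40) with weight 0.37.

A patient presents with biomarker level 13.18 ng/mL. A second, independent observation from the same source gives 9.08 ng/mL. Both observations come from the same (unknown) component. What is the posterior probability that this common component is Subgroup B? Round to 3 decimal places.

0.546

The responsibility of component k is π_k f_k(x) divided by Σ_j π_j f_j(x).
Since both observations come from the same component, the likelihood for component k is f_k(x₁)·f_k(x₂).
  p_A = [0.00530229] × [0.11335] = 0.000601012
  p_B = [0.0510256] × [0.0166342] = 0.000848768
  p_C = [3.62146e-05] × [2.0383e-12] = 7.38161e-17
Weight by the priors:
  π_A·p_A = 0.34 × 0.000601012 = 0.000204344
  π_B·p_B = 0.29 × 0.000848768 = 0.000246143
  π_C·p_C = 0.37 × 7.38161e-17 = 2.7312e-17
Evidence: 0.000204344 + 0.000246143 + 2.7312e-17 = 0.000450487
P(Subgroup B | data) ≈ 0.546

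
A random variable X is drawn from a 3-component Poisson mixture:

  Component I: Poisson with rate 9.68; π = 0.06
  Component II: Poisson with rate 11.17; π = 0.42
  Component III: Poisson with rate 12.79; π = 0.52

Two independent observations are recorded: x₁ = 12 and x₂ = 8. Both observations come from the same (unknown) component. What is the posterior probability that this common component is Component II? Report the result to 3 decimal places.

Apply Bayes' rule: the posterior for each component is proportional to its prior times its likelihood at x.
Since both observations come from the same component, the likelihood for component k is f_k(x₁)·f_k(x₂).
  p_I = [e^(−9.68)·9.68^12/12! = 0.088348] × [0.11954] = 0.0105611
  p_II = [e^(−11.17)·11.17^12/12! = 0.110977] × [0.0846907] = 0.00939869
  p_III = [e^(−12.79)·12.79^12/12! = 0.111553] × [0.0495242] = 0.0055246
Unnormalised posteriors:
  π_I·p_I = 0.06 × 0.0105611 = 0.000633665
  π_II·p_II = 0.42 × 0.00939869 = 0.00394745
  π_III·p_III = 0.52 × 0.0055246 = 0.00287279
Sum: 0.000633665 + 0.00394745 + 0.00287279 = 0.0074539
So the posterior for Component II is 0.00394745 / 0.0074539 ≈ 0.530.

0.530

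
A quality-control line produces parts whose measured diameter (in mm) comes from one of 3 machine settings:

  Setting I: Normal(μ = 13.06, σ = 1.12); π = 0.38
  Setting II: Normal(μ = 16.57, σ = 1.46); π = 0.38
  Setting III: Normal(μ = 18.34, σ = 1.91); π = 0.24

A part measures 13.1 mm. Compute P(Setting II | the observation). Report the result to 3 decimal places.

By Bayes' theorem, P(k | x) = π_k f_k(x) / Σ_j π_j f_j(x).
Normal densities:
  p_I = (1/(1.12·√(2π)))·exp(−(13.1−13.06)²/(2·1.12²)) = 0.356198·exp(-0.00064) = 0.355971
  p_II = (1/(1.46·√(2π)))·exp(−(13.1−16.57)²/(2·1.46²)) = 0.273248·exp(-2.82438) = 0.016216
  p_III = (1/(1.91·√(2π)))·exp(−(13.1−18.34)²/(2·1.91²)) = 0.208870·exp(-3.76327) = 0.00484739
Prior × likelihood for each component:
  π_I·p_I = 0.38 × 0.355971 = 0.135269
  π_II·p_II = 0.38 × 0.016216 = 0.00616209
  π_III·p_III = 0.24 × 0.00484739 = 0.00116337
Evidence: 0.135269 + 0.00616209 + 0.00116337 = 0.142595
P(Setting II | data) ≈ 0.043

0.043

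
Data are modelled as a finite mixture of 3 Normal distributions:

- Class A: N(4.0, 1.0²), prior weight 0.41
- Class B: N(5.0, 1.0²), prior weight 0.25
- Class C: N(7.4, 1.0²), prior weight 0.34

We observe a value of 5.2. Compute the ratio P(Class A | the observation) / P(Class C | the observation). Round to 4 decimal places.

The posterior odds equal the prior odds times the likelihood ratio: (π_i/π_j)·(f_i(x)/f_j(x)).
Evaluate each component's likelihood at the observed value:
  L_A = 0.194186
  L_B = 0.391043
  L_C = 0.0354746
0.0796163 / 0.0120614 ≈ 6.6009

6.6009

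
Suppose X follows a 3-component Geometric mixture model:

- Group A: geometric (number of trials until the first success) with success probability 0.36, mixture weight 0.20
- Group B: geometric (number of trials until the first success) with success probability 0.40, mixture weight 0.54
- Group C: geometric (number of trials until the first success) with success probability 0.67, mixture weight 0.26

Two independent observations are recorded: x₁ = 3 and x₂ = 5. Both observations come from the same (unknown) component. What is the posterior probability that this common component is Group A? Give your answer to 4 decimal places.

Apply Bayes' rule: the posterior for each component is proportional to its prior times its likelihood at x.
Since both observations come from the same component, the likelihood for component k is f_k(x₁)·f_k(x₂).
  p_A = [0.147456] × [0.060398] = 0.00890604
  p_B = [0.144] × [0.05184] = 0.00746496
  p_C = [0.072963] × [0.00794567] = 0.00057974
Multiply by the mixture weights:
  P(Z=A)·p_A = 0.20 × 0.00890604 = 0.00178121
  P(Z=B)·p_B = 0.54 × 0.00746496 = 0.00403108
  P(Z=C)·p_C = 0.26 × 0.00057974 = 0.000150732
Sum: 0.00178121 + 0.00403108 + 0.000150732 = 0.00596302
So the posterior for Group A is 0.00178121 / 0.00596302 ≈ 0.2987.

0.2987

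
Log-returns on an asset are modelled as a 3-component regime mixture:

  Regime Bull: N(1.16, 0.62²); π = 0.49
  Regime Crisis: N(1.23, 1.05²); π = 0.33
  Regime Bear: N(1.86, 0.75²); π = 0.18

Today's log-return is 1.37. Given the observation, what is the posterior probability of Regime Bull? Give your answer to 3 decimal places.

0.596

P(component k | x) = P(Z=k)·f_k(x) / marginal(x), where marginal(x) = Σ_j P(Z=j)·f_j(x).
Component likelihoods at x = 1.37:
  L_Bull = 0.607584
  L_Crisis = 0.376583
  L_Bear = 0.429695
Prior × likelihood for each component:
  P(Z=Bull)·L_Bull = 0.49 × 0.607584 = 0.297716
  P(Z=Crisis)·L_Crisis = 0.33 × 0.376583 = 0.124272
  P(Z=Bear)·L_Bear = 0.18 × 0.429695 = 0.0773452
Sum: 0.297716 + 0.124272 + 0.0773452 = 0.499334
P(Regime Bull | the observation) ≈ 0.596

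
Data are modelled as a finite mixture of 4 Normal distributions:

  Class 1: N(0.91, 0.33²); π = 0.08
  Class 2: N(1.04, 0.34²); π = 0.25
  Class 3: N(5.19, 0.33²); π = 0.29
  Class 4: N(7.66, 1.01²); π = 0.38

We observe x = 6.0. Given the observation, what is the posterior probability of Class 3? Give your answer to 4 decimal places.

0.3072

By Bayes' theorem, P(k | x) = P(Z=k) f_k(x) / Σ_j P(Z=j) f_j(x).
Normal densities:
  L_1 = (1/(0.33·√(2π)))·exp(−(6.0−0.91)²/(2·0.33²)) = 1.208916·exp(-118.95363) = 2.63932e-52
  L_2 = (1/(0.34·√(2π)))·exp(−(6.0−1.04)²/(2·0.34²)) = 1.173360·exp(-106.40830) = 7.1927e-47
  L_3 = (1/(0.33·√(2π)))·exp(−(6.0−5.19)²/(2·0.33²)) = 1.208916·exp(-3.01240) = 0.0594469
  L_4 = (1/(1.01·√(2π)))·exp(−(6.0−7.66)²/(2·1.01²)) = 0.394992·exp(-1.35065) = 0.102331
Multiply by the mixture weights:
  P(Z=1)·L_1 = 0.08 × 2.63932e-52 = 2.11146e-53
  P(Z=2)·L_2 = 0.25 × 7.1927e-47 = 1.79817e-47
  P(Z=3)·L_3 = 0.29 × 0.0594469 = 0.0172396
  P(Z=4)·L_4 = 0.38 × 0.102331 = 0.0388859
Denominator: 2.11146e-53 + 1.79817e-47 + 0.0172396 + 0.0388859 = 0.0561254
P(Class 3 | data) = 0.0172396 / 0.0561254 ≈ 0.3072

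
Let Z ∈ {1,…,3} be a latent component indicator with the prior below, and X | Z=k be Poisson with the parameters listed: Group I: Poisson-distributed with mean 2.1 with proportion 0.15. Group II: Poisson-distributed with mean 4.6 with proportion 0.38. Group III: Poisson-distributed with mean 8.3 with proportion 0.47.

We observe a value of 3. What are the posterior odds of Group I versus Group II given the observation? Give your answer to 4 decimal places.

Posterior odds = (π_i f_i(x)) / (π_j f_j(x)); the normalising sum cancels.
Component likelihoods at x = 3:
  L_I = 0.189011
  L_II = 0.163068
  L_III = 0.0236831
Odds = (0.15/0.38) × (0.189011/0.163068) = 0.394737 × 1.1591 ≈ 0.4575

0.4575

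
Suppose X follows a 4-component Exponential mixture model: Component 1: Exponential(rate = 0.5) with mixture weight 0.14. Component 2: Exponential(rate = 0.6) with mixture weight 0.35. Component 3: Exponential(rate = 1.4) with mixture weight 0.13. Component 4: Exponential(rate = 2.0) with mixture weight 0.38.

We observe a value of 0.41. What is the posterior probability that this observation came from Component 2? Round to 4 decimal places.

0.2494

The responsibility of component k is π_k f_k(x) divided by Σ_j π_j f_j(x).
Exponential densities:
  p_1 = 0.5·e^(−0.5·0.41) = 0.5·e^(−0.2050) = 0.407324
  p_2 = 0.6·e^(−0.6·0.41) = 0.6·e^(−0.2460) = 0.469153
  p_3 = 1.4·e^(−1.4·0.41) = 1.4·e^(−0.5740) = 0.788575
  p_4 = 2.0·e^(−2.0·0.41) = 2.0·e^(−0.8200) = 0.880863
Multiply by the mixture weights:
  π_1·p_1 = 0.14 × 0.407324 = 0.0570253
  π_2·p_2 = 0.35 × 0.469153 = 0.164204
  π_3·p_3 = 0.13 × 0.788575 = 0.102515
  π_4·p_4 = 0.38 × 0.880863 = 0.334728
Evidence: 0.0570253 + 0.164204 + 0.102515 + 0.334728 = 0.658472
So the posterior for Component 2 is 0.164204 / 0.658472 ≈ 0.2494.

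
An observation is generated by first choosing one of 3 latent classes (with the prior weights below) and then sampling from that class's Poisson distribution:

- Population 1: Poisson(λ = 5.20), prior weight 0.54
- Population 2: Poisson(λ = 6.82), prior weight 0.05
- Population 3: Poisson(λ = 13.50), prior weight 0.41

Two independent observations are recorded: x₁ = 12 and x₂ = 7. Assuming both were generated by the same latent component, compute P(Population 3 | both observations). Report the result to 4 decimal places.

0.6823

P(component k | x) = P(Z=k)·f_k(x) / marginal(x), where marginal(x) = Σ_j P(Z=j)·f_j(x).
Since both observations come from the same component, the likelihood for component k is f_k(x₁)·f_k(x₂).
  L_1 = [0.00450165] × [0.112528] = 0.000506563
  L_2 = [0.0230774] × [0.148652] = 0.00343051
  L_3 = [0.10488] × [0.0222295] = 0.00233143
Multiply by the mixture weights:
  P(Z=1)·L_1 = 0.54 × 0.000506563 = 0.000273544
  P(Z=2)·L_2 = 0.05 × 0.00343051 = 0.000171526
  P(Z=3)·L_3 = 0.41 × 0.00233143 = 0.000955888
Evidence: 0.000273544 + 0.000171526 + 0.000955888 = 0.00140096
Responsibility of Population 3: 0.000955888 / 0.00140096 ≈ 0.6823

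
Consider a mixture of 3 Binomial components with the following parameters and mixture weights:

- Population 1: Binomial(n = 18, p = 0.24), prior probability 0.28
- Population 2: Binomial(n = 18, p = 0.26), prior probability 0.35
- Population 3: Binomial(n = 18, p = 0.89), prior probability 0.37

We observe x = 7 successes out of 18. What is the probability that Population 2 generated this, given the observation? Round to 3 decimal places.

By Bayes' theorem, P(k | x) = w_k f_k(x) / Σ_j w_j f_j(x).
Binomial probabilities:
  f_1 = 0.0713153
  f_2 = 0.0931359
  f_3 = 4.0161e-07
Unnormalised posteriors:
  w_1·f_1 = 0.28 × 0.0713153 = 0.0199683
  w_2·f_2 = 0.35 × 0.0931359 = 0.0325976
  w_3·f_3 = 0.37 × 4.0161e-07 = 1.48596e-07
Normaliser: 0.0199683 + 0.0325976 + 1.48596e-07 = 0.052566
P(Population 2 | the observation) ≈ 0.620

0.620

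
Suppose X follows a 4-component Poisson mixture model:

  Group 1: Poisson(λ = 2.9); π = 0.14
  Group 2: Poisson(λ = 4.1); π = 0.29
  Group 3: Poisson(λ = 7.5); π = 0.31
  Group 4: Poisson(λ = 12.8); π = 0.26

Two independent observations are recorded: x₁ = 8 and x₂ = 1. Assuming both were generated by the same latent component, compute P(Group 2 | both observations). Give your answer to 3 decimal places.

0.662

Posterior ∝ prior × likelihood, so P(k | x) ∝ π_k f_k(x); normalise over all components.
Since both observations come from the same component, the likelihood for component k is f_k(x₁)·f_k(x₂).
  f_1 = [e^(−2.9)·2.9^8/8! = 0.00682668] × [0.159567] = 0.00108931
  f_2 = [e^(−4.1)·4.1^8/8! = 0.0328203] × [0.067948] = 0.00223007
  f_3 = [e^(−7.5)·7.5^8/8! = 0.137329] × [0.00414813] = 0.000569657
  f_4 = [e^(−12.8)·12.8^8/8! = 0.0493389] × [3.53379e-05] = 1.74353e-06
Weight by the priors:
  π_1·f_1 = 0.14 × 0.00108931 = 0.000152504
  π_2·f_2 = 0.29 × 0.00223007 = 0.000646722
  π_3·f_3 = 0.31 × 0.000569657 = 0.000176594
  π_4·f_4 = 0.26 × 1.74353e-06 = 4.53319e-07
Normaliser: 0.000152504 + 0.000646722 + 0.000176594 + 4.53319e-07 = 0.000976273
P(Group 2 | x) = 0.000646722 / 0.000976273 ≈ 0.662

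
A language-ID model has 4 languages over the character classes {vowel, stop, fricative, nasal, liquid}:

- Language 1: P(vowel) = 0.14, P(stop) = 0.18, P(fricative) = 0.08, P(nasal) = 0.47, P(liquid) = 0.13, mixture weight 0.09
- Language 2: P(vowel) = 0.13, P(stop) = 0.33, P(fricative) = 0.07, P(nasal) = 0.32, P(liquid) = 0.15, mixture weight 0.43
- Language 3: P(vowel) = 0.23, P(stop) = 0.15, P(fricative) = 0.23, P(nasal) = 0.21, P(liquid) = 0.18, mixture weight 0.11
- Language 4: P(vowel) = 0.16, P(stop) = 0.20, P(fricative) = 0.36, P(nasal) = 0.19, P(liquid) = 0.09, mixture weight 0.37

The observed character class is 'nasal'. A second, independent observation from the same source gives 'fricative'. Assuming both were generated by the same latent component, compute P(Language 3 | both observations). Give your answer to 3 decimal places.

0.122

P(component k | x) = π_k·f_k(x) / marginal(x), where marginal(x) = Σ_j π_j·f_j(x).
Since both observations come from the same component, the likelihood for component k is f_k(x₁)·f_k(x₂).
  L_1 = [P(nasal | comp) = 0.47] × [0.08] = 0.0376
  L_2 = [P(nasal | comp) = 0.32] × [0.07] = 0.0224
  L_3 = [P(nasal | comp) = 0.21] × [0.23] = 0.0483
  L_4 = [P(nasal | comp) = 0.19] × [0.36] = 0.0684
Multiply by the mixture weights:
  π_1·L_1 = 0.09 × 0.0376 = 0.003384
  π_2·L_2 = 0.43 × 0.0224 = 0.009632
  π_3·L_3 = 0.11 × 0.0483 = 0.005313
  π_4·L_4 = 0.37 × 0.0684 = 0.025308
Marginal: 0.003384 + 0.009632 + 0.005313 + 0.025308 = 0.043637
So the posterior for Language 3 is 0.005313 / 0.043637 ≈ 0.122.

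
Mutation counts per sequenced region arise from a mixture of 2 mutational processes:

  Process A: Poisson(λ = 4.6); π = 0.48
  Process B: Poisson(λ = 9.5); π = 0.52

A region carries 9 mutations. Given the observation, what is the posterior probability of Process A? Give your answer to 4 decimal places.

Apply Bayes' rule: the posterior for each component is proportional to its prior times its likelihood at x.
Poisson probabilities:
  L_A = 0.0255448
  L_B = 0.130003
Unnormalised posteriors:
  P(Z=A)·L_A = 0.48 × 0.0255448 = 0.0122615
  P(Z=B)·L_B = 0.52 × 0.130003 = 0.0676013
Normaliser: 0.0122615 + 0.0676013 = 0.0798628
So the posterior for Process A is 0.0122615 / 0.0798628 ≈ 0.1535.

0.1535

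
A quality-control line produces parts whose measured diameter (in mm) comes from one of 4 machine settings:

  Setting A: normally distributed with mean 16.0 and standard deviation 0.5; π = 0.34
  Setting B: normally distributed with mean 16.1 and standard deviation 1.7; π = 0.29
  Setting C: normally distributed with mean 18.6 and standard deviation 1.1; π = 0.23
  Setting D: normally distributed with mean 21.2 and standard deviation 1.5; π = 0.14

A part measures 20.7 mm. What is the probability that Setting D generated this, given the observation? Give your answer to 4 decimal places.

P(component k | x) = π_k·f_k(x) / marginal(x), where marginal(x) = Σ_j π_j·f_j(x).
Evaluate each component's likelihood at the observed value:
  p_A = (1/(0.5·√(2π)))·exp(−(20.7−16.0)²/(2·0.5²)) = 0.797885·exp(-44.18000) = 5.18573e-20
  p_B = (1/(1.7·√(2π)))·exp(−(20.7−16.1)²/(2·1.7²)) = 0.234672·exp(-3.66090) = 0.00603327
  p_C = (1/(1.1·√(2π)))·exp(−(20.7−18.6)²/(2·1.1²)) = 0.362675·exp(-1.82231) = 0.0586268
  p_D = (1/(1.5·√(2π)))·exp(−(20.7−21.2)²/(2·1.5²)) = 0.265962·exp(-0.05556) = 0.251589
Prior × likelihood for each component:
  π_A·p_A = 0.34 × 5.18573e-20 = 1.76315e-20
  π_B·p_B = 0.29 × 0.00603327 = 0.00174965
  π_C·p_C = 0.23 × 0.0586268 = 0.0134842
  π_D·p_D = 0.14 × 0.251589 = 0.0352224
Marginal: 1.76315e-20 + 0.00174965 + 0.0134842 + 0.0352224 = 0.0504563
So the posterior for Setting D is 0.0352224 / 0.0504563 ≈ 0.6981.

0.6981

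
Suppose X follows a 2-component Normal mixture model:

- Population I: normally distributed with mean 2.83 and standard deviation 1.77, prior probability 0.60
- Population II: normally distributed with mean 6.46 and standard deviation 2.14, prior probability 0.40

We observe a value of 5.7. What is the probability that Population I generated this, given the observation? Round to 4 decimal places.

P(component k | x) = π_k·f_k(x) / marginal(x), where marginal(x) = Σ_j π_j·f_j(x).
Normal densities:
  f_I = 0.0605371
  f_II = 0.175028
Weight by the priors:
  π_I·f_I = 0.60 × 0.0605371 = 0.0363223
  π_II·f_II = 0.40 × 0.175028 = 0.0700114
Evidence: 0.0363223 + 0.0700114 = 0.106334
Responsibility of Population I: 0.0363223 / 0.106334 ≈ 0.3416

0.3416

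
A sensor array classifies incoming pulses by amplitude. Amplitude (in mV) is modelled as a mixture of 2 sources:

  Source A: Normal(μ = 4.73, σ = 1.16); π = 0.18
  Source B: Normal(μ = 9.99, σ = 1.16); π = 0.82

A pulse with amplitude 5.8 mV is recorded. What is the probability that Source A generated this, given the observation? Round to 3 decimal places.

0.990

P(component k | x) = π_k·f_k(x) / marginal(x), where marginal(x) = Σ_j π_j·f_j(x).
Evaluate each component's likelihood at the observed value:
  p_A = (1/(1.16·√(2π)))·exp(−(5.8−4.73)²/(2·1.16²)) = 0.343916·exp(-0.42542) = 0.224747
  p_B = (1/(1.16·√(2π)))·exp(−(5.8−9.99)²/(2·1.16²)) = 0.343916·exp(-6.52352) = 0.000505037
Multiply by the mixture weights:
  π_A·p_A = 0.18 × 0.224747 = 0.0404544
  π_B·p_B = 0.82 × 0.000505037 = 0.00041413
Denominator: 0.0404544 + 0.00041413 = 0.0408685
P(Source A | the observation) = 0.0404544 / 0.0408685 ≈ 0.990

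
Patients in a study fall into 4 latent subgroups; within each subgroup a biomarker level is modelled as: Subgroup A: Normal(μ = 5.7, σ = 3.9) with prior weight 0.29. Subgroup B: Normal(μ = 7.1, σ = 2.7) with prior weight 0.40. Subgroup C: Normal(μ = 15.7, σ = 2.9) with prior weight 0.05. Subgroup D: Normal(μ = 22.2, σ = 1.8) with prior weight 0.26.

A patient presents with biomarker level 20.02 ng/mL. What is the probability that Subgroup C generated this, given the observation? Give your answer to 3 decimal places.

The responsibility of component k is π_k f_k(x) divided by Σ_j π_j f_j(x).
Evaluate each component's likelihood at the observed value:
  L_A = 0.000120851
  L_B = 1.5751e-06
  L_C = 0.0453572
  L_D = 0.106446
Weight by the priors:
  π_A·L_A = 0.29 × 0.000120851 = 3.50467e-05
  π_B·L_B = 0.40 × 1.5751e-06 = 6.30042e-07
  π_C·L_C = 0.05 × 0.0453572 = 0.00226786
  π_D·L_D = 0.26 × 0.106446 = 0.0276759
Sum: 3.50467e-05 + 6.30042e-07 + 0.00226786 + 0.0276759 = 0.0299794
P(Subgroup C | x) = 0.00226786 / 0.0299794 ≈ 0.076

0.076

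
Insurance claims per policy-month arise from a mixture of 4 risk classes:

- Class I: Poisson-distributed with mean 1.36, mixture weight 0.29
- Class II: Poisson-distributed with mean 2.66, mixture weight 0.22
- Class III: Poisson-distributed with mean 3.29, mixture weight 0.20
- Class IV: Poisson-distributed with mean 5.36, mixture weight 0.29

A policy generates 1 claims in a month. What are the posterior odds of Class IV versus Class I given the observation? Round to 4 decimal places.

0.0722

Posterior odds = (P(Z=i) f_i(x)) / (P(Z=j) f_j(x)); the normalising sum cancels.
Poisson probabilities:
  p_I = e^(−1.36)·1.36^1/1! = 0.349059
  p_II = e^(−2.66)·2.66^1/1! = 0.186062
  p_III = e^(−3.29)·3.29^1/1! = 0.122565
  p_IV = e^(−5.36)·5.36^1/1! = 0.0251969
0.00730709 / 0.101227 ≈ 0.0722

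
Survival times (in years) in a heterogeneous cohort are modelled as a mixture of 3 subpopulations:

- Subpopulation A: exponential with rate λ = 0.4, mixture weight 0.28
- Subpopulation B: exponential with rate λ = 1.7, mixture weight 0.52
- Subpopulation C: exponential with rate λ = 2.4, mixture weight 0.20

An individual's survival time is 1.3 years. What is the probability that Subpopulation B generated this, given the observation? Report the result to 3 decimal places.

0.525

P(component k | x) = P(Z=k)·f_k(x) / marginal(x), where marginal(x) = Σ_j P(Z=j)·f_j(x).
Component likelihoods at x = 1.3 years:
  p_A = 0.4·e^(−0.4·1.3) = 0.4·e^(−0.5200) = 0.237808
  p_B = 1.7·e^(−1.7·1.3) = 1.7·e^(−2.2100) = 0.186491
  p_C = 2.4·e^(−2.4·1.3) = 2.4·e^(−3.1200) = 0.105977
Unnormalised posteriors:
  P(Z=A)·p_A = 0.28 × 0.237808 = 0.0665863
  P(Z=B)·p_B = 0.52 × 0.186491 = 0.0969754
  P(Z=C)·p_C = 0.20 × 0.105977 = 0.0211954
Normaliser: 0.0665863 + 0.0969754 + 0.0211954 = 0.184757
Responsibility of Subpopulation B: 0.0969754 / 0.184757 ≈ 0.525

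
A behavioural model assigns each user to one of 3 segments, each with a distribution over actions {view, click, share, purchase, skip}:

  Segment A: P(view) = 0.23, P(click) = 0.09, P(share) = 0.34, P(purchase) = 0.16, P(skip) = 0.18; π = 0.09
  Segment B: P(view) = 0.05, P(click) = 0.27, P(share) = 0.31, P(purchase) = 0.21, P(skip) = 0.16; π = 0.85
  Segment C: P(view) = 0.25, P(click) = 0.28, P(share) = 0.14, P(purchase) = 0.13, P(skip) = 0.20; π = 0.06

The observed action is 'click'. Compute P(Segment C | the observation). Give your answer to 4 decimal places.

P(component k | x) = w_k·f_k(x) / marginal(x), where marginal(x) = Σ_j w_j·f_j(x).
Evaluate each component's likelihood at the observed value:
  L_A = 0.09
  L_B = 0.27
  L_C = 0.28
Multiply by the mixture weights:
  w_A·L_A = 0.09 × 0.09 = 0.0081
  w_B·L_B = 0.85 × 0.27 = 0.2295
  w_C·L_C = 0.06 × 0.28 = 0.0168
Denominator: 0.0081 + 0.2295 + 0.0168 = 0.2544
So the posterior for Segment C is 0.0168 / 0.2544 ≈ 0.0660.

0.0660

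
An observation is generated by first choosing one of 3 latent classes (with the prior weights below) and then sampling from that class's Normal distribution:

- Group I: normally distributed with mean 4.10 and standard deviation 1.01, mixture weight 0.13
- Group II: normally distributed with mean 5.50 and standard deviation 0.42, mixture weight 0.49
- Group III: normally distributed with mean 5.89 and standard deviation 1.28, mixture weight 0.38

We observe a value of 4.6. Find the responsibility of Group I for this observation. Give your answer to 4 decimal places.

0.2777

P(component k | x) = π_k·f_k(x) / marginal(x), where marginal(x) = Σ_j π_j·f_j(x).
Normal densities:
  p_I = 0.349439
  p_II = 0.0956216
  p_III = 0.187563
Prior × likelihood for each component:
  π_I·p_I = 0.13 × 0.349439 = 0.0454271
  π_II·p_II = 0.49 × 0.0956216 = 0.0468546
  π_III·p_III = 0.38 × 0.187563 = 0.0712739
Marginal: 0.0454271 + 0.0468546 + 0.0712739 = 0.163556
So the posterior for Group I is 0.0454271 / 0.163556 ≈ 0.2777.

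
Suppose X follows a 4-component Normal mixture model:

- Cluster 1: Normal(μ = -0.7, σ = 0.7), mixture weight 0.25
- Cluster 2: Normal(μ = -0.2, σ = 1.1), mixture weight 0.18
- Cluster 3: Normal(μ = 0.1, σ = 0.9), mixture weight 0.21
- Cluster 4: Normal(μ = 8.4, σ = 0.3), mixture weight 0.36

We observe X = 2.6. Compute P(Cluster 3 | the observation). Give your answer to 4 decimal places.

By Bayes' theorem, P(k | x) = π_k f_k(x) / Σ_j π_j f_j(x).
Component likelihoods at x = 2.6:
  L_1 = (1/(0.7·√(2π)))·exp(−(2.6−-0.7)²/(2·0.7²)) = 0.569918·exp(-11.11224) = 8.50796e-06
  L_2 = (1/(1.1·√(2π)))·exp(−(2.6−-0.2)²/(2·1.1²)) = 0.362675·exp(-3.23967) = 0.0142085
  L_3 = (1/(0.9·√(2π)))·exp(−(2.6−0.1)²/(2·0.9²)) = 0.443269·exp(-3.85802) = 0.00935726
  L_4 = (1/(0.3·√(2π)))·exp(−(2.6−8.4)²/(2·0.3²)) = 1.329808·exp(-186.88889) = 9.09862e-82
Unnormalised posteriors:
  π_1·L_1 = 0.25 × 8.50796e-06 = 2.12699e-06
  π_2·L_2 = 0.18 × 0.0142085 = 0.00255752
  π_3·L_3 = 0.21 × 0.00935726 = 0.00196502
  π_4·L_4 = 0.36 × 9.09862e-82 = 3.2755e-82
Normaliser: 2.12699e-06 + 0.00255752 + 0.00196502 + 3.2755e-82 = 0.00452467
P(Cluster 3 | 2.6) = 0.00196502 / 0.00452467 ≈ 0.4343

0.4343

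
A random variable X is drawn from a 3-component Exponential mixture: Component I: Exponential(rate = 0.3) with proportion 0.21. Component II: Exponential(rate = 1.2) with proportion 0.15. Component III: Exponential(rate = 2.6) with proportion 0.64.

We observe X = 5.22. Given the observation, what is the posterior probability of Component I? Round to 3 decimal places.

Posterior ∝ prior × likelihood, so P(k | x) ∝ w_k f_k(x); normalise over all components.
Evaluate each component's likelihood at the observed value:
  f_I = 0.0626637
  f_II = 0.00228434
  f_III = 3.31687e-06
Unnormalised posteriors:
  w_I·f_I = 0.21 × 0.0626637 = 0.0131594
  w_II·f_II = 0.15 × 0.00228434 = 0.000342651
  w_III·f_III = 0.64 × 3.31687e-06 = 2.1228e-06
Normaliser: 0.0131594 + 0.000342651 + 2.1228e-06 = 0.0135042
P(Component I | 5.22) ≈ 0.974

0.974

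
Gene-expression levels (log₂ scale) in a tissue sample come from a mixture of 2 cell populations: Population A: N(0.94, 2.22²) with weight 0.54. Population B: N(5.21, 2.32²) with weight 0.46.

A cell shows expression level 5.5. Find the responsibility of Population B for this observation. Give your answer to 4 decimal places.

Posterior ∝ prior × likelihood, so P(k | x) ∝ π_k f_k(x); normalise over all components.
Evaluate each component's likelihood at the observed value:
  f_A = 0.0217963
  f_B = 0.17062
Prior × likelihood for each component:
  π_A·f_A = 0.54 × 0.0217963 = 0.01177
  π_B·f_B = 0.46 × 0.17062 = 0.0784851
Evidence: 0.01177 + 0.0784851 = 0.0902551
Responsibility of Population B: 0.0784851 / 0.0902551 ≈ 0.8696

0.8696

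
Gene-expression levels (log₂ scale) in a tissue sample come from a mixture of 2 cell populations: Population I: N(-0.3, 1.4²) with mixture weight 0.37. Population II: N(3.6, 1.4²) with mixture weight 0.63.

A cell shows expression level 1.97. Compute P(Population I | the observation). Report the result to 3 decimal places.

Posterior ∝ prior × likelihood, so P(k | x) ∝ w_k f_k(x); normalise over all components.
Evaluate each component's likelihood at the observed value:
  f_I = 0.0765412
  f_II = 0.144686
Unnormalised posteriors:
  w_I·f_I = 0.37 × 0.0765412 = 0.0283202
  w_II·f_II = 0.63 × 0.144686 = 0.091152
Normaliser: 0.0283202 + 0.091152 = 0.119472
P(Population I | the observation) ≈ 0.237

0.237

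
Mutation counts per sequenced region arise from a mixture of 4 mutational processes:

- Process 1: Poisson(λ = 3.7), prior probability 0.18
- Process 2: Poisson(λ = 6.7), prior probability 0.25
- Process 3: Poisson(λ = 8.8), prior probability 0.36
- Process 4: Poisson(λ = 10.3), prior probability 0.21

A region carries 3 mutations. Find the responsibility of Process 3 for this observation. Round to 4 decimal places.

By Bayes' theorem, P(k | x) = w_k f_k(x) / Σ_j w_j f_j(x).
Component likelihoods at x = 3 mutations:
  p_1 = 0.20872
  p_2 = 0.0617021
  p_3 = 0.0171201
  p_4 = 0.0061253
Multiply by the mixture weights:
  w_1·p_1 = 0.18 × 0.20872 = 0.0375696
  w_2·p_2 = 0.25 × 0.0617021 = 0.0154255
  w_3·p_3 = 0.36 × 0.0171201 = 0.00616322
  w_4·p_4 = 0.21 × 0.0061253 = 0.00128631
Normaliser: 0.0375696 + 0.0154255 + 0.00616322 + 0.00128631 = 0.0604447
P(Process 3 | x) ≈ 0.1020

0.1020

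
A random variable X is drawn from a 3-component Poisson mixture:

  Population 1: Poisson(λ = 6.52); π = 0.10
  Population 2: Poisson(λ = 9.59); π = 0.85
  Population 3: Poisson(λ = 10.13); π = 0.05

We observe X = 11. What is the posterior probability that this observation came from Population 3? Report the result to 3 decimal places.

0.057

Apply Bayes' rule: the posterior for each component is proportional to its prior times its likelihood at x.
Evaluate each component's likelihood at the observed value:
  p_1 = e^(−6.52)·6.52^11/11! = 0.033417
  p_2 = e^(−9.59)·9.59^11/11! = 0.108135
  p_3 = e^(−10.13)·10.13^11/11! = 0.115118
Weight by the priors:
  π_1·p_1 = 0.10 × 0.033417 = 0.0033417
  π_2·p_2 = 0.85 × 0.108135 = 0.0919145
  π_3·p_3 = 0.05 × 0.115118 = 0.00575592
Evidence: 0.0033417 + 0.0919145 + 0.00575592 = 0.101012
Responsibility of Population 3: 0.00575592 / 0.101012 ≈ 0.057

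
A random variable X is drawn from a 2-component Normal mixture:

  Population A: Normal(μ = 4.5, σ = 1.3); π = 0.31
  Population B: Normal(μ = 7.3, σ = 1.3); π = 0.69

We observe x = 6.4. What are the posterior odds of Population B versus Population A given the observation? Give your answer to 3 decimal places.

The posterior odds equal the prior odds times the likelihood ratio: (w_i/w_j)·(f_i(x)/f_j(x)).
Evaluate each component's likelihood at the observed value:
  L_A = 0.105468
  L_B = 0.241485
Posterior odds = (w_B·L_B) / (w_A·L_A) = (0.69·0.241485) / (0.31·0.105468) = 0.166625 / 0.032695 ≈ 5.096

5.096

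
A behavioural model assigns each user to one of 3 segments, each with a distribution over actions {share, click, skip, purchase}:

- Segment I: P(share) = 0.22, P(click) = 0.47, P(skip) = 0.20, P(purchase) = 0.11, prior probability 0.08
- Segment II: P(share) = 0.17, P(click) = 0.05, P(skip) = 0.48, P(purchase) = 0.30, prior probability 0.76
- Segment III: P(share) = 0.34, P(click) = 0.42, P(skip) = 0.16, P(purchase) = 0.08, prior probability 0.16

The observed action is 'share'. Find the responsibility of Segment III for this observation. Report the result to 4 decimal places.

0.2704

Posterior ∝ prior × likelihood, so P(k | x) ∝ π_k f_k(x); normalise over all components.
Categorical probabilities:
  L_I = 0.22
  L_II = 0.17
  L_III = 0.34
Weight by the priors:
  π_I·L_I = 0.08 × 0.22 = 0.0176
  π_II·L_II = 0.76 × 0.17 = 0.1292
  π_III·L_III = 0.16 × 0.34 = 0.0544
Denominator: 0.0176 + 0.1292 + 0.0544 = 0.2012
So the posterior for Segment III is 0.0544 / 0.2012 ≈ 0.2704.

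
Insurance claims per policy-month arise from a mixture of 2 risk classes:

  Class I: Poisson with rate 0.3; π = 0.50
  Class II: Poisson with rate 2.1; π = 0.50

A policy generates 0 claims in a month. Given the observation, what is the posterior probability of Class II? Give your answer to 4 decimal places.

0.1419

By Bayes' theorem, P(k | x) = w_k f_k(x) / Σ_j w_j f_j(x).
Evaluate each component's likelihood at the observed value:
  p_I = e^(−0.3)·0.3^0/0! = 0.740818
  p_II = e^(−2.1)·2.1^0/0! = 0.122456
Weight by the priors:
  w_I·p_I = 0.50 × 0.740818 = 0.370409
  w_II·p_II = 0.50 × 0.122456 = 0.0612282
Normaliser: 0.370409 + 0.0612282 = 0.431637
So the posterior for Class II is 0.0612282 / 0.431637 ≈ 0.1419.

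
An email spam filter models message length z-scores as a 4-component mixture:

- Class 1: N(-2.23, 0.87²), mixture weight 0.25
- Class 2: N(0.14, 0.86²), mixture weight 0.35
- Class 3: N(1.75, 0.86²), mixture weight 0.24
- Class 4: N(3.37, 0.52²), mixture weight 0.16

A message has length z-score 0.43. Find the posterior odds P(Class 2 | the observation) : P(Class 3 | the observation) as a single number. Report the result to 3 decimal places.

4.474

Since P(k|x) ∝ π_k f_k(x), the posterior odds are π_i f_i(x) / (π_j f_j(x)).
Normal densities:
  L_1 = (1/(0.87·√(2π)))·exp(−(0.43−-2.23)²/(2·0.87²)) = 0.458554·exp(-4.67407) = 0.00428026
  L_2 = (1/(0.86·√(2π)))·exp(−(0.43−0.14)²/(2·0.86²)) = 0.463886·exp(-0.05686) = 0.438248
  L_3 = (1/(0.86·√(2π)))·exp(−(0.43−1.75)²/(2·0.86²)) = 0.463886·exp(-1.17793) = 0.142837
  L_4 = (1/(0.52·√(2π)))·exp(−(0.43−3.37)²/(2·0.52²)) = 0.767197·exp(-15.98299) = 8.78179e-08
Odds = (0.35/0.24) × (0.438248/0.142837) = 1.45833 × 3.06816 ≈ 4.474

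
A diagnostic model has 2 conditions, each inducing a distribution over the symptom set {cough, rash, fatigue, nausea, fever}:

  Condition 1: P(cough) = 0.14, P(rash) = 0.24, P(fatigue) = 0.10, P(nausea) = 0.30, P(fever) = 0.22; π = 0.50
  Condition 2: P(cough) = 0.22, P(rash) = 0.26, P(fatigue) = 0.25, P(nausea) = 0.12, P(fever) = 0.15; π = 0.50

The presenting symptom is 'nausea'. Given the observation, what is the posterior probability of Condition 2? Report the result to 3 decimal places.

Posterior ∝ prior × likelihood, so P(k | x) ∝ π_k f_k(x); normalise over all components.
Evaluate each component's likelihood at the observed value:
  p_1 = P(nausea | comp) = 0.30
  p_2 = P(nausea | comp) = 0.12
Multiply by the mixture weights:
  π_1·p_1 = 0.50 × 0.3 = 0.15
  π_2·p_2 = 0.50 × 0.12 = 0.06
Sum: 0.15 + 0.06 = 0.21
So the posterior for Condition 2 is 0.06 / 0.21 ≈ 0.286.

0.286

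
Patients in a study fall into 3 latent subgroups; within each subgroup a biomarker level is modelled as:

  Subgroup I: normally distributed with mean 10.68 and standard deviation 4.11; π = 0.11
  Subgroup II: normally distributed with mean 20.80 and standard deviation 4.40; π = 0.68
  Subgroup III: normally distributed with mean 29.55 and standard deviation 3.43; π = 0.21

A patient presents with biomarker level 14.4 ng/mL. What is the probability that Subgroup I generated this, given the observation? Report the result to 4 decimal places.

0.2488

Posterior ∝ prior × likelihood, so P(k | x) ∝ P(Z=k) f_k(x); normalise over all components.
Normal densities:
  p_I = (1/(4.11·√(2π)))·exp(−(14.4−10.68)²/(2·4.11²)) = 0.097066·exp(-0.40961) = 0.0644431
  p_II = (1/(4.40·√(2π)))·exp(−(14.4−20.80)²/(2·4.40²)) = 0.090669·exp(-1.05785) = 0.0314803
  p_III = (1/(3.43·√(2π)))·exp(−(14.4−29.55)²/(2·3.43²)) = 0.116310·exp(-9.75455) = 6.74949e-06
Multiply by the mixture weights:
  P(Z=I)·p_I = 0.11 × 0.0644431 = 0.00708874
  P(Z=II)·p_II = 0.68 × 0.0314803 = 0.0214066
  P(Z=III)·p_III = 0.21 × 6.74949e-06 = 1.41739e-06
Evidence: 0.00708874 + 0.0214066 + 1.41739e-06 = 0.0284967
P(Subgroup I | x) ≈ 0.2488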